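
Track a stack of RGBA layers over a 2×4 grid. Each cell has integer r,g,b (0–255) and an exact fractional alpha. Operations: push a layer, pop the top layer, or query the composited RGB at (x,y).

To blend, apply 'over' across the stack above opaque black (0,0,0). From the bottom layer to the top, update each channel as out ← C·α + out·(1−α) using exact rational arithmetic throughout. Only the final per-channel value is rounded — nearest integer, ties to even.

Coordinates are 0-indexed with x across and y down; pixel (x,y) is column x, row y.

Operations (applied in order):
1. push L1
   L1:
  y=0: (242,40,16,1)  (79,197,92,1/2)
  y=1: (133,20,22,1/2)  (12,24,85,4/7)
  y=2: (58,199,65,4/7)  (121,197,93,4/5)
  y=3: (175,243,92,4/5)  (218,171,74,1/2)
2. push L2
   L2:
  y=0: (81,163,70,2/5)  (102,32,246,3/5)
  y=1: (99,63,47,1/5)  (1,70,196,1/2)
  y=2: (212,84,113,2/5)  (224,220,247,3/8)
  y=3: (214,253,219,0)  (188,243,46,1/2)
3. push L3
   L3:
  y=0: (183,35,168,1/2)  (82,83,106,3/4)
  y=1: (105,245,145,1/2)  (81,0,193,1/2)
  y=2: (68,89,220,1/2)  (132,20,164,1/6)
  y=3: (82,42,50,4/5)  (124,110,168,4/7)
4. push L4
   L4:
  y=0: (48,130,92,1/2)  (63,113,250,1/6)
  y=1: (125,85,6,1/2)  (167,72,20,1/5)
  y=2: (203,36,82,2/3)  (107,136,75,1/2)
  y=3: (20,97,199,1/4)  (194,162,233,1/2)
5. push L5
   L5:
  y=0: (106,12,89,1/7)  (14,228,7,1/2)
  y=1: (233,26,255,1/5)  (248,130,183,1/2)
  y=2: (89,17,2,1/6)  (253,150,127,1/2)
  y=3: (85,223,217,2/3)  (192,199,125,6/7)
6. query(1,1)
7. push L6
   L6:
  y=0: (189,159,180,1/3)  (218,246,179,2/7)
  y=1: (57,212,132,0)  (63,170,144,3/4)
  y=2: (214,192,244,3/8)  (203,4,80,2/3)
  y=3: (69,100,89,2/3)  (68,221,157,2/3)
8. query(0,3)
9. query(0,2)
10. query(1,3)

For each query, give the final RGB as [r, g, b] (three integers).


at x=1,y=1 over L1,L2,L3,L4,L5:
L1 α=4/7: [48/7, 96/7, 340/7]
L2 α=1/2: [55/14, 293/7, 856/7]
L3 α=1/2: [1189/28, 293/14, 2207/14]
L4 α=1/5: [2358/35, 218/7, 4554/35]
L5 α=1/2: [5519/35, 564/7, 10959/70]
rounded: [158, 81, 157]

query (0,3) [L1,L2,L3,L4,L5,L6] — begin 0,0,0
L1 α=4/5: [140, 972/5, 368/5]
L2 α=0: [140, 972/5, 368/5]
L3 α=4/5: [468/5, 1812/25, 1368/25]
L4 α=1/4: [376/5, 7861/100, 9079/100]
L5 α=2/3: [1226/15, 17487/100, 17493/100]
L6 α=2/3: [3296/45, 37487/300, 35293/300]
→ [73, 125, 118]

(0,2) stack=L1,L2,L3,L4,L5,L6; from [0,0,0]:
L1 α=4/7: [232/7, 796/7, 260/7]
L2 α=2/5: [3664/35, 3564/35, 2362/35]
L3 α=1/2: [3022/35, 6679/70, 5031/35]
L4 α=2/3: [5744/35, 11719/210, 10771/105]
L5 α=1/6: [6367/42, 12433/252, 10813/126]
L6 α=3/8: [58799/336, 207317/2016, 146297/1008]
→ [175, 103, 145]

at x=1,y=3 over L1,L2,L3,L4,L5,L6:
L1 α=1/2: [109, 171/2, 37]
L2 α=1/2: [297/2, 657/4, 83/2]
L3 α=4/7: [269/2, 533/4, 1593/14]
L4 α=1/2: [657/4, 1181/8, 4855/28]
L5 α=6/7: [5265/28, 10733/56, 25855/196]
L6 α=2/3: [9073/84, 35485/168, 29133/196]
→ [108, 211, 149]


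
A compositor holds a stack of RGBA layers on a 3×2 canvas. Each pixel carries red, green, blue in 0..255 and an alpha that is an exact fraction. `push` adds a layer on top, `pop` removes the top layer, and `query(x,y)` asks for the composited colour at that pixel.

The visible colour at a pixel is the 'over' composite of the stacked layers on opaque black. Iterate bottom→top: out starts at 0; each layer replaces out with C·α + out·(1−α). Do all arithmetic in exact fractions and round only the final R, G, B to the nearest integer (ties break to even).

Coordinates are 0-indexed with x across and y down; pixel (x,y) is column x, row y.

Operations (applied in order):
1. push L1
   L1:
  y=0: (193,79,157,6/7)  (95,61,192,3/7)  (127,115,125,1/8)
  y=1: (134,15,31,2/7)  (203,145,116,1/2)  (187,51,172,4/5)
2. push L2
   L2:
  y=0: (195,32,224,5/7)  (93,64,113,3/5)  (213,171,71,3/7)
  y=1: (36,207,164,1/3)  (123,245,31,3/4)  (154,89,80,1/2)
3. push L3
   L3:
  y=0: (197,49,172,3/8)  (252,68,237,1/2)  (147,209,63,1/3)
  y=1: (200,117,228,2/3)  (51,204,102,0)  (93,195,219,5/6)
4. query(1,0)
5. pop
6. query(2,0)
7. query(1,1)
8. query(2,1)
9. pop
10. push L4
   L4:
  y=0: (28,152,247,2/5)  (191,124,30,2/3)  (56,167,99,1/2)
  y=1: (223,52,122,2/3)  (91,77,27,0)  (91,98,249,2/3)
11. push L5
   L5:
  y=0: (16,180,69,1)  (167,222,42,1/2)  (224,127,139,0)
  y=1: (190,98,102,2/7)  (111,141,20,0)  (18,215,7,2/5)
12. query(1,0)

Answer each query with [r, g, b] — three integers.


query (1,0) [L1,L2,L3] — begin 0,0,0
+L1 (α=3/7) → [285/7, 183/7, 576/7]
+L2 (α=3/5) → [2523/35, 342/7, 705/7]
+L3 (α=1/2) → [11343/70, 409/7, 1182/7]
→ [162, 58, 169]

(2,0) stack=L1,L2; from [0,0,0]:
+L1 (α=1/8) → [127/8, 115/8, 125/8]
+L2 (α=3/7) → [1405/14, 163/2, 551/14]
→ [100, 82, 39]

(1,1) stack=L1,L2; from [0,0,0]:
L1 α=1/2: [203/2, 145/2, 58]
L2 α=3/4: [941/8, 1615/8, 151/4]
→ [118, 202, 38]

query (2,1) [L1,L2] — begin 0,0,0
after L1 α=4/5: [748/5, 204/5, 688/5]
after L2 α=1/2: [759/5, 649/10, 544/5]
= [152, 65, 109]

query (1,0) [L1,L4,L5] — begin 0,0,0
+L1 (α=3/7) → [285/7, 183/7, 576/7]
+L4 (α=2/3) → [2959/21, 1919/21, 332/7]
+L5 (α=1/2) → [3233/21, 6581/42, 313/7]
rounded: [154, 157, 45]


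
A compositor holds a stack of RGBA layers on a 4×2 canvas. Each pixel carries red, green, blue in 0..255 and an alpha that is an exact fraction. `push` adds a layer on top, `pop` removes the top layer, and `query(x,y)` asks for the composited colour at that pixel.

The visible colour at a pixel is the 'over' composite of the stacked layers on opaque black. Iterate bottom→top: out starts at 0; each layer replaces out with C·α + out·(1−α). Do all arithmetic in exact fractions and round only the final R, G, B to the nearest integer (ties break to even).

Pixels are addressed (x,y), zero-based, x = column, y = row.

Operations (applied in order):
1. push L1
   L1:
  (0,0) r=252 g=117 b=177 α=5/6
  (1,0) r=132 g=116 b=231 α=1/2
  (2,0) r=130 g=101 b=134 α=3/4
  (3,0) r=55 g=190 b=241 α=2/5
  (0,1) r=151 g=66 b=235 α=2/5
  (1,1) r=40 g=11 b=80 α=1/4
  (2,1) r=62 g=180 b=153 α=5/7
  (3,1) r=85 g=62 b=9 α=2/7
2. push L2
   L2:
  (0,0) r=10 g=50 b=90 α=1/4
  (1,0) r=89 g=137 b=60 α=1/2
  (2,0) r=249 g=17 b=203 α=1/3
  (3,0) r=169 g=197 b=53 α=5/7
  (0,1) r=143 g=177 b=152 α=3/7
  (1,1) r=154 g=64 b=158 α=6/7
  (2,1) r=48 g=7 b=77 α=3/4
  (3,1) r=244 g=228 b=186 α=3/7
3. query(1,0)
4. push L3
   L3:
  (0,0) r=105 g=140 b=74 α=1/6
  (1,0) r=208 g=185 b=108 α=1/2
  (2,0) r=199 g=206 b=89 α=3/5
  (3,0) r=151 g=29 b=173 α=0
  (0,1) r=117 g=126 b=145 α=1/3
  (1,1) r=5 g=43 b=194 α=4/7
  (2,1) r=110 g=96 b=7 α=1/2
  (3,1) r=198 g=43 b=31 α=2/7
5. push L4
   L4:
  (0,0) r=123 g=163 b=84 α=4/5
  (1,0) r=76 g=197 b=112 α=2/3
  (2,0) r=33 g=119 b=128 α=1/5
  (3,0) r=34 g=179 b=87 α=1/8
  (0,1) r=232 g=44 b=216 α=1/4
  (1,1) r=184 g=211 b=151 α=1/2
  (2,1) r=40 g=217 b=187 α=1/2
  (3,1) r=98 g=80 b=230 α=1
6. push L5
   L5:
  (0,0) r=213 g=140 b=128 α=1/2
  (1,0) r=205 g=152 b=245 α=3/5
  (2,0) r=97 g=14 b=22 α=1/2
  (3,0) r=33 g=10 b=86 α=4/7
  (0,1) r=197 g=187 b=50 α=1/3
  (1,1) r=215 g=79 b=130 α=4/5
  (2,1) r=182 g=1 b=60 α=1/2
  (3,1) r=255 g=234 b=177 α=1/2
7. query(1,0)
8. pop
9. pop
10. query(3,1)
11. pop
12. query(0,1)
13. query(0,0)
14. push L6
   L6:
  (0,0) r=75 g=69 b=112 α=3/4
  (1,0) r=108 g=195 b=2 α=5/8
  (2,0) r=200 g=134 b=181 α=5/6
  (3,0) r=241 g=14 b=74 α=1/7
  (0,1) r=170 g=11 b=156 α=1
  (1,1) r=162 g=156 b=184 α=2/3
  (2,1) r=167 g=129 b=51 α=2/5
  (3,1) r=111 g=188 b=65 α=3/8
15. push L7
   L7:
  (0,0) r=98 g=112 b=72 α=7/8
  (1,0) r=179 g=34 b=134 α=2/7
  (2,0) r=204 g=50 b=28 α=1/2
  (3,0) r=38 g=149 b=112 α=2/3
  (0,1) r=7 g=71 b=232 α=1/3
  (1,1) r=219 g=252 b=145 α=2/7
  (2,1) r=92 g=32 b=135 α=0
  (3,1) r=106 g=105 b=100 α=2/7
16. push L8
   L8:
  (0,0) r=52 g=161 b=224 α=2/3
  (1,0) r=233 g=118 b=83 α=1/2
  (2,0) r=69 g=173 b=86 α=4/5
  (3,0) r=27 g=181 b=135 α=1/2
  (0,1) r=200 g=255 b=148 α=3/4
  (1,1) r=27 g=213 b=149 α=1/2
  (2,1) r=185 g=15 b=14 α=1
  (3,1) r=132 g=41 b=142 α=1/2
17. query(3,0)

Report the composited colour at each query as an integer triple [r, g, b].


query (1,0) [L1,L2] — begin 0,0,0
after L1 α=1/2: [66, 58, 231/2]
after L2 α=1/2: [155/2, 195/2, 351/4]
rounded: [78, 98, 88]

at x=1,y=0 over L1,L2,L3,L4,L5:
+L1 (α=1/2) → [66, 58, 231/2]
+L2 (α=1/2) → [155/2, 195/2, 351/4]
+L3 (α=1/2) → [571/4, 565/4, 783/8]
+L4 (α=2/3) → [393/4, 2141/12, 2575/24]
+L5 (α=3/5) → [1623/10, 4877/30, 2279/12]
→ [162, 163, 190]

at x=3,y=1 over L1,L2,L3:
+L1 (α=2/7) → [170/7, 124/7, 18/7]
+L2 (α=3/7) → [5804/49, 5284/49, 3978/49]
+L3 (α=2/7) → [48424/343, 30634/343, 22928/343]
rounded: [141, 89, 67]

at x=0,y=1 over L1,L2:
after L1 α=2/5: [302/5, 132/5, 94]
after L2 α=3/7: [479/5, 3183/35, 832/7]
→ [96, 91, 119]

(0,0) stack=L1,L2; from [0,0,0]:
L1 α=5/6: [210, 195/2, 295/2]
L2 α=1/4: [160, 685/8, 1065/8]
= [160, 86, 133]

(3,0) stack=L1,L2,L6,L7,L8; from [0,0,0]:
after L1 α=2/5: [22, 76, 482/5]
after L2 α=5/7: [127, 1137/7, 327/5]
after L6 α=1/7: [1003/7, 6920/49, 2332/35]
after L7 α=2/3: [1535/21, 7174/49, 10172/105]
after L8 α=1/2: [1051/21, 16043/98, 24347/210]
→ [50, 164, 116]


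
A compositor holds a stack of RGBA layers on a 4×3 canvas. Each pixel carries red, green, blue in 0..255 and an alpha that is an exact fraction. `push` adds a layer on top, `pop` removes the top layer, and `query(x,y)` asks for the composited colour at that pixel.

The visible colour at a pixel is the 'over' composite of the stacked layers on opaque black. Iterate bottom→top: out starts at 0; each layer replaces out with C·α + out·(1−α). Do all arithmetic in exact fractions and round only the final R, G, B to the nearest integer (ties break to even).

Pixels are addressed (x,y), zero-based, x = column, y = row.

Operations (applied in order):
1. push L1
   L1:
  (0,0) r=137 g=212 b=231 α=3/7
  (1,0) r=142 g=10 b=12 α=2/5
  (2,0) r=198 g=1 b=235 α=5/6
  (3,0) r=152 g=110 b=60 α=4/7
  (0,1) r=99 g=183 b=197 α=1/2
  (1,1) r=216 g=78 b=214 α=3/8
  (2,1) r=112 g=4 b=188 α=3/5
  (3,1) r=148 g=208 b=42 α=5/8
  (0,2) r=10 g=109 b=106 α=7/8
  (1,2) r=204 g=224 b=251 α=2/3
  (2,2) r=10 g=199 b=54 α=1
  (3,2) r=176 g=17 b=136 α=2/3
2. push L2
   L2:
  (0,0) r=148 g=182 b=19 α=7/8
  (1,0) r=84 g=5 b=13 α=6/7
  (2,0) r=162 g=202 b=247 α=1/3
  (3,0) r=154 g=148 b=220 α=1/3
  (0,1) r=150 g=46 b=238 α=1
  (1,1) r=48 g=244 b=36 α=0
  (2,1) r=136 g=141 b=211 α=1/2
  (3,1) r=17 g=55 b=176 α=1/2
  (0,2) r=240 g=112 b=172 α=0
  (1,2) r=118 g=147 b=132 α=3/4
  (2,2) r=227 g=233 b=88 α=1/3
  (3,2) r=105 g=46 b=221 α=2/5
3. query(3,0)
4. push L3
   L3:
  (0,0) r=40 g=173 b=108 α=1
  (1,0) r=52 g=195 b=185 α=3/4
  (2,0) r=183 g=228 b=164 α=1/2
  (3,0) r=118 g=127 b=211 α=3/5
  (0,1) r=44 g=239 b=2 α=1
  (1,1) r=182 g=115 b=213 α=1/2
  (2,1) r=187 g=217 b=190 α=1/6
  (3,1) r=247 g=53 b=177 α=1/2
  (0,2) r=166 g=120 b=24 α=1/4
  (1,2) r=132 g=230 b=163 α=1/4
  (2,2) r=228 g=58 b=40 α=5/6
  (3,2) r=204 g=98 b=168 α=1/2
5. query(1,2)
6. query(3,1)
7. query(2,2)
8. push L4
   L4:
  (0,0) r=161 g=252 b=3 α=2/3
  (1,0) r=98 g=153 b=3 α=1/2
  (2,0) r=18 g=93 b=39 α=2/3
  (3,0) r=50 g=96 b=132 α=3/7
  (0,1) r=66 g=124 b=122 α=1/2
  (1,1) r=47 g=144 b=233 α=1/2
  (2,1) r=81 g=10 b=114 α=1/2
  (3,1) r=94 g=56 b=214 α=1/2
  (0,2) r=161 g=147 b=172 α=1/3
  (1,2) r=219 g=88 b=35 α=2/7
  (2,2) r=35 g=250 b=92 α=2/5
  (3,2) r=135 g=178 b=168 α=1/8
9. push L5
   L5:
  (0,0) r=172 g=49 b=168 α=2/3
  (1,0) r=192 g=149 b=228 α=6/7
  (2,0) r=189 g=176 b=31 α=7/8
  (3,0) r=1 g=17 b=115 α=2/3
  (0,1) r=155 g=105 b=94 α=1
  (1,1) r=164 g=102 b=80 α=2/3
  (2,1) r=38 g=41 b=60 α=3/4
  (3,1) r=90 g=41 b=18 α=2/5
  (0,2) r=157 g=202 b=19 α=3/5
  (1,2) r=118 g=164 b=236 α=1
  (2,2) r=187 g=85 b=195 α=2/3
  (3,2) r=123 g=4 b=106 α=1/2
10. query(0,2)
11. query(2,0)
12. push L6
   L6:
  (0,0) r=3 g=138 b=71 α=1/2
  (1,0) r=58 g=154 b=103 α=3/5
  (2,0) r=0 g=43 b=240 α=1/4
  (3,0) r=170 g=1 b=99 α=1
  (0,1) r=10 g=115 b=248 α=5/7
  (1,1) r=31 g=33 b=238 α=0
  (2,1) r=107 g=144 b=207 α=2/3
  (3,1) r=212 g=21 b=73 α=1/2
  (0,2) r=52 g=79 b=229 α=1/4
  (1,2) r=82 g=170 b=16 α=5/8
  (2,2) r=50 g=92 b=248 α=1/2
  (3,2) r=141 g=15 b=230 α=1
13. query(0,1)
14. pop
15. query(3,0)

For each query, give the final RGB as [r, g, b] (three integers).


at x=3,y=0 over L1,L2:
L1 α=4/7: [608/7, 440/7, 240/7]
L2 α=1/3: [2294/21, 1916/21, 2020/21]
= [109, 91, 96]

at x=1,y=2 over L1,L2,L3:
+L1 (α=2/3) → [136, 448/3, 502/3]
+L2 (α=3/4) → [245/2, 1771/12, 845/6]
+L3 (α=1/4) → [999/8, 2691/16, 1171/8]
rounded: [125, 168, 146]

(3,1) stack=L1,L2,L3; from [0,0,0]:
L1 α=5/8: [185/2, 130, 105/4]
L2 α=1/2: [219/4, 185/2, 809/8]
L3 α=1/2: [1207/8, 291/4, 2225/16]
→ [151, 73, 139]

query (2,2) [L1,L2,L3] — begin 0,0,0
after L1 α=1: [10, 199, 54]
after L2 α=1/3: [247/3, 631/3, 196/3]
after L3 α=5/6: [3667/18, 1501/18, 398/9]
= [204, 83, 44]

(0,2) stack=L1,L2,L3,L4,L5; from [0,0,0]:
+L1 (α=7/8) → [35/4, 763/8, 371/4]
+L2 (α=0) → [35/4, 763/8, 371/4]
+L3 (α=1/4) → [769/16, 3249/32, 1209/16]
+L4 (α=1/3) → [2057/24, 1867/16, 2585/24]
+L5 (α=3/5) → [7709/60, 1343/8, 3269/60]
→ [128, 168, 54]

(2,0) stack=L1,L2,L3,L4,L5; from [0,0,0]:
L1 α=5/6: [165, 5/6, 1175/6]
L2 α=1/3: [164, 611/9, 1916/9]
L3 α=1/2: [347/2, 2663/18, 1696/9]
L4 α=2/3: [419/6, 6011/54, 2398/27]
L5 α=7/8: [8357/48, 72539/432, 8257/216]
→ [174, 168, 38]

(0,1) stack=L1,L2,L3,L4,L5,L6; from [0,0,0]:
after L1 α=1/2: [99/2, 183/2, 197/2]
after L2 α=1: [150, 46, 238]
after L3 α=1: [44, 239, 2]
after L4 α=1/2: [55, 363/2, 62]
after L5 α=1: [155, 105, 94]
after L6 α=5/7: [360/7, 785/7, 204]
= [51, 112, 204]

query (3,0) [L1,L2,L3,L4,L5] — begin 0,0,0
+L1 (α=4/7) → [608/7, 440/7, 240/7]
+L2 (α=1/3) → [2294/21, 1916/21, 2020/21]
+L3 (α=3/5) → [12022/105, 11833/105, 17333/105]
+L4 (α=3/7) → [63838/735, 77572/735, 110912/735]
+L5 (α=2/3) → [65308/2205, 102562/2205, 279962/2205]
→ [30, 47, 127]


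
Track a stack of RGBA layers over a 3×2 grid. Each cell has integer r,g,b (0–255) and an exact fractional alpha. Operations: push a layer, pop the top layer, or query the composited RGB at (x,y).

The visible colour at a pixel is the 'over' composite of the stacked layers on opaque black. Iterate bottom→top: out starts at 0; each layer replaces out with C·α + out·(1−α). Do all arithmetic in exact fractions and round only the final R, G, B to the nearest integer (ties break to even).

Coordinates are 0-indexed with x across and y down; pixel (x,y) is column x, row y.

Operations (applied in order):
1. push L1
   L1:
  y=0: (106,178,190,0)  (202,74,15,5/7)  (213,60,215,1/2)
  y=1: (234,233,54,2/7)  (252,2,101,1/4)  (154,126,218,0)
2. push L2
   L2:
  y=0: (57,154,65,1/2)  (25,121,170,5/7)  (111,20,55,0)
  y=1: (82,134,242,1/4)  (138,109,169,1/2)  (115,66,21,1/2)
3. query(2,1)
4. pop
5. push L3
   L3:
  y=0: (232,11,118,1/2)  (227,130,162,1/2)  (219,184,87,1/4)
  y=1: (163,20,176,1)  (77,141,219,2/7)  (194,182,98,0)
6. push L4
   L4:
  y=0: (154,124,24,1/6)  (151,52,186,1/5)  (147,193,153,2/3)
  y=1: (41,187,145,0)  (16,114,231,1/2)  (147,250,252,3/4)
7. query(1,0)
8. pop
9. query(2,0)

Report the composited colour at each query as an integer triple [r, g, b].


at x=2,y=1 over L1,L2:
+L1 (α=0) → [0, 0, 0]
+L2 (α=1/2) → [115/2, 33, 21/2]
rounded: [58, 33, 10]

query (1,0) [L1,L3,L4] — begin 0,0,0
+L1 (α=5/7) → [1010/7, 370/7, 75/7]
+L3 (α=1/2) → [2599/14, 640/7, 1209/14]
+L4 (α=1/5) → [1251/7, 2924/35, 744/7]
→ [179, 84, 106]

at x=2,y=0 over L1,L3:
+L1 (α=1/2) → [213/2, 30, 215/2]
+L3 (α=1/4) → [1077/8, 137/2, 819/8]
= [135, 68, 102]


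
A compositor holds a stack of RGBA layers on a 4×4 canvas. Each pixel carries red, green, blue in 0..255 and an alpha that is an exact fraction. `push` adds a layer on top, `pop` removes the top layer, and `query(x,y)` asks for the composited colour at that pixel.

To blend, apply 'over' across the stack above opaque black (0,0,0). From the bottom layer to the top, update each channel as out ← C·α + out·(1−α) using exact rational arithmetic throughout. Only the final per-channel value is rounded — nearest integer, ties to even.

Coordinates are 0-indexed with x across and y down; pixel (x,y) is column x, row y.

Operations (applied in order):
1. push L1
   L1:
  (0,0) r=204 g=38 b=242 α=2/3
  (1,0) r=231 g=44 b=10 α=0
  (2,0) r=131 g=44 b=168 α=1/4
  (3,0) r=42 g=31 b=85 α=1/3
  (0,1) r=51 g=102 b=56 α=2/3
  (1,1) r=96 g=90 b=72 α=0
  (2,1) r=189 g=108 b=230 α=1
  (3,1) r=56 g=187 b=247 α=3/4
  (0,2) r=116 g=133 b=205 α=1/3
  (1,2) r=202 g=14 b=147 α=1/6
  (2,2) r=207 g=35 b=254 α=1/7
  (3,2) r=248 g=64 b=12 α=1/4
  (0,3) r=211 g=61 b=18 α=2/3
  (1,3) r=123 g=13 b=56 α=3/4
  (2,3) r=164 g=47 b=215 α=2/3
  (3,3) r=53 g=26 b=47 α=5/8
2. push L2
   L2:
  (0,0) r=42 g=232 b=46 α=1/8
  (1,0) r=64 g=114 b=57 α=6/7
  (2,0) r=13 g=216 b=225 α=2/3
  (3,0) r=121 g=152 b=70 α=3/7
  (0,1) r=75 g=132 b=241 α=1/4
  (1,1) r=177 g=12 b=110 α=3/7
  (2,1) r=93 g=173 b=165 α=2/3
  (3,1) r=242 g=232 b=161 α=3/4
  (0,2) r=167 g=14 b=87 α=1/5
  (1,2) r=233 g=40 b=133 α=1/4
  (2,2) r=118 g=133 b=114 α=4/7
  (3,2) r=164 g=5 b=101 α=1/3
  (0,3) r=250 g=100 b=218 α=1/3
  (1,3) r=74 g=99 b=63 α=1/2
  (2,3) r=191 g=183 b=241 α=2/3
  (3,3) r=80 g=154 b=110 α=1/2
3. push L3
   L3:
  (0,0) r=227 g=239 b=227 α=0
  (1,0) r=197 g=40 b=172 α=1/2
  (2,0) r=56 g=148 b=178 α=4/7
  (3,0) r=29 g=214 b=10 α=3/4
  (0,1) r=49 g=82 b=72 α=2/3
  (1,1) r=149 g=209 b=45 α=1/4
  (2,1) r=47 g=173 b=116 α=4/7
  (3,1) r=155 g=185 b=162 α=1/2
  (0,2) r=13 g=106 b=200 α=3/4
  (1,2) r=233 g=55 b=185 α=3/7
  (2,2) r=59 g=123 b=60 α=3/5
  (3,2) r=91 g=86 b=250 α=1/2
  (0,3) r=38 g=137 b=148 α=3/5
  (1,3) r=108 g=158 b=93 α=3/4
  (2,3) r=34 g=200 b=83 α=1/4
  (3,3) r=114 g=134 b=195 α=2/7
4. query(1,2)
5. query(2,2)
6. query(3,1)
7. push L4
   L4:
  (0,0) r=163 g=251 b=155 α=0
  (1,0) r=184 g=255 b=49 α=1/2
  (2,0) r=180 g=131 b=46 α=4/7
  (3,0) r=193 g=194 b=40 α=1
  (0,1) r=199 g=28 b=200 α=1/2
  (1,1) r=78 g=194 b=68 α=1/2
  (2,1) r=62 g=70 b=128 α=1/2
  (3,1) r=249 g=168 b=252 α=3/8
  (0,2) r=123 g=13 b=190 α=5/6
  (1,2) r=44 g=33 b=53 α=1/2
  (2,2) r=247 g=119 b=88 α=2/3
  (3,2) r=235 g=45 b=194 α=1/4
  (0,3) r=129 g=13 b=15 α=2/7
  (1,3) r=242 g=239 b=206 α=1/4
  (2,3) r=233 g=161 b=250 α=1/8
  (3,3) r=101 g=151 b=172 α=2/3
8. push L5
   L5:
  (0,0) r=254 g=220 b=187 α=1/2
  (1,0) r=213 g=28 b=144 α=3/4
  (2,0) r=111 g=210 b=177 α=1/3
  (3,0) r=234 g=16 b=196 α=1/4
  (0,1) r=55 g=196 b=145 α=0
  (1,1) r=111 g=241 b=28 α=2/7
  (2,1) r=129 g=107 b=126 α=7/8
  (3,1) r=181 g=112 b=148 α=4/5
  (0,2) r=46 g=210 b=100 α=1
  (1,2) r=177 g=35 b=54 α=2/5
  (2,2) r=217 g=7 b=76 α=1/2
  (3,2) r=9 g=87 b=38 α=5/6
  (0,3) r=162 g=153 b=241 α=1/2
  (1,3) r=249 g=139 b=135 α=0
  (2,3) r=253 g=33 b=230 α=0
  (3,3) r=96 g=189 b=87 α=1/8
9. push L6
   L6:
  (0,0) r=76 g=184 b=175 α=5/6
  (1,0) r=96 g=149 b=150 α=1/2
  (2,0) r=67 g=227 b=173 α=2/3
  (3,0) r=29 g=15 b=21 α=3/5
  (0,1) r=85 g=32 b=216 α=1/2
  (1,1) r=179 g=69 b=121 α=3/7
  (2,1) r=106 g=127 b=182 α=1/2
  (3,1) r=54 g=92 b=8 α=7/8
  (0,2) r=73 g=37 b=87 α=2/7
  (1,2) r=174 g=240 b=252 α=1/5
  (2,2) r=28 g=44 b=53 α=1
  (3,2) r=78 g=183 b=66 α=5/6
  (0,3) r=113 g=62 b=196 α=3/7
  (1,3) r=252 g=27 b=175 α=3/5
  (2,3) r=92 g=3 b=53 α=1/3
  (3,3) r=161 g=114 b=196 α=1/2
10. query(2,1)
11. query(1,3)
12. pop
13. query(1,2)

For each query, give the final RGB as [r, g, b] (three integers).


query (1,2) [L1,L2,L3] — begin 0,0,0
after L1 α=1/6: [101/3, 7/3, 49/2]
after L2 α=1/4: [167/2, 47/4, 413/8]
after L3 α=3/7: [1033/7, 212/7, 1523/14]
→ [148, 30, 109]

query (2,2) [L1,L2,L3] — begin 0,0,0
L1 α=1/7: [207/7, 5, 254/7]
L2 α=4/7: [3925/49, 547/7, 3954/49]
L3 α=3/5: [16523/245, 3677/35, 16728/245]
= [67, 105, 68]

at x=3,y=1 over L1,L2,L3:
L1 α=3/4: [42, 561/4, 741/4]
L2 α=3/4: [192, 3345/16, 2673/16]
L3 α=1/2: [347/2, 6305/32, 5265/32]
= [174, 197, 165]

query (2,1) [L1,L2,L3,L4,L5,L6] — begin 0,0,0
after L1 α=1: [189, 108, 230]
after L2 α=2/3: [125, 454/3, 560/3]
after L3 α=4/7: [563/7, 1146/7, 1024/7]
after L4 α=1/2: [997/14, 818/7, 960/7]
after L5 α=7/8: [13639/112, 6061/56, 3567/28]
after L6 α=1/2: [25511/224, 13173/112, 8663/56]
= [114, 118, 155]

query (1,3) [L1,L2,L3,L4,L5,L6] — begin 0,0,0
after L1 α=3/4: [369/4, 39/4, 42]
after L2 α=1/2: [665/8, 435/8, 105/2]
after L3 α=3/4: [3257/32, 4227/32, 663/8]
after L4 α=1/4: [17515/128, 20329/128, 3637/32]
after L5 α=0: [17515/128, 20329/128, 3637/32]
after L6 α=3/5: [65899/320, 25513/320, 12037/80]
rounded: [206, 80, 150]

at x=1,y=2 over L1,L2,L3,L4,L5:
L1 α=1/6: [101/3, 7/3, 49/2]
L2 α=1/4: [167/2, 47/4, 413/8]
L3 α=3/7: [1033/7, 212/7, 1523/14]
L4 α=1/2: [1341/14, 443/14, 2265/28]
L5 α=2/5: [8979/70, 2309/70, 9819/140]
→ [128, 33, 70]


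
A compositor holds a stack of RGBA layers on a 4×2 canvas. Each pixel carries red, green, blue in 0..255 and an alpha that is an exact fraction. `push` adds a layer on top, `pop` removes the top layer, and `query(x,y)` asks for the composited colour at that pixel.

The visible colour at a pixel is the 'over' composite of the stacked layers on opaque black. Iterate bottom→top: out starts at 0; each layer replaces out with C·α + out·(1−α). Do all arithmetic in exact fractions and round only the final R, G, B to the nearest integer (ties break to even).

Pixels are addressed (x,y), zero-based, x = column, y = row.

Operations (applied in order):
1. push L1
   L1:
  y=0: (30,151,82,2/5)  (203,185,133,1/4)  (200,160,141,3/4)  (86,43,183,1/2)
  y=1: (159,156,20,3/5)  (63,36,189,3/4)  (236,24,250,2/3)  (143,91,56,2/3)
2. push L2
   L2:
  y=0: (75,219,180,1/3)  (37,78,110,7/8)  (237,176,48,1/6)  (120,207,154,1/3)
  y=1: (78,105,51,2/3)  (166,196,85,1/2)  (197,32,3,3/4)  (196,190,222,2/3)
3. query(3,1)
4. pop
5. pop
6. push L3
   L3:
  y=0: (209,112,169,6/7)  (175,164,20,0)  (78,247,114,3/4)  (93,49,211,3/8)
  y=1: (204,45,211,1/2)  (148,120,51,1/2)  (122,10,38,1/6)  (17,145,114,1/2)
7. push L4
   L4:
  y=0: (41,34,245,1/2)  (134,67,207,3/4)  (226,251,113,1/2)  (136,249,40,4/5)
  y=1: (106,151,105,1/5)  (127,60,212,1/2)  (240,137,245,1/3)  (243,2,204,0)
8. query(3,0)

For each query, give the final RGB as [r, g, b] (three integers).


at x=3,y=1 over L1,L2:
L1 α=2/3: [286/3, 182/3, 112/3]
L2 α=2/3: [1462/9, 1322/9, 1444/9]
rounded: [162, 147, 160]

query (3,0) [L3,L4] — begin 0,0,0
after L3 α=3/8: [279/8, 147/8, 633/8]
after L4 α=4/5: [4631/40, 1623/8, 1913/40]
rounded: [116, 203, 48]


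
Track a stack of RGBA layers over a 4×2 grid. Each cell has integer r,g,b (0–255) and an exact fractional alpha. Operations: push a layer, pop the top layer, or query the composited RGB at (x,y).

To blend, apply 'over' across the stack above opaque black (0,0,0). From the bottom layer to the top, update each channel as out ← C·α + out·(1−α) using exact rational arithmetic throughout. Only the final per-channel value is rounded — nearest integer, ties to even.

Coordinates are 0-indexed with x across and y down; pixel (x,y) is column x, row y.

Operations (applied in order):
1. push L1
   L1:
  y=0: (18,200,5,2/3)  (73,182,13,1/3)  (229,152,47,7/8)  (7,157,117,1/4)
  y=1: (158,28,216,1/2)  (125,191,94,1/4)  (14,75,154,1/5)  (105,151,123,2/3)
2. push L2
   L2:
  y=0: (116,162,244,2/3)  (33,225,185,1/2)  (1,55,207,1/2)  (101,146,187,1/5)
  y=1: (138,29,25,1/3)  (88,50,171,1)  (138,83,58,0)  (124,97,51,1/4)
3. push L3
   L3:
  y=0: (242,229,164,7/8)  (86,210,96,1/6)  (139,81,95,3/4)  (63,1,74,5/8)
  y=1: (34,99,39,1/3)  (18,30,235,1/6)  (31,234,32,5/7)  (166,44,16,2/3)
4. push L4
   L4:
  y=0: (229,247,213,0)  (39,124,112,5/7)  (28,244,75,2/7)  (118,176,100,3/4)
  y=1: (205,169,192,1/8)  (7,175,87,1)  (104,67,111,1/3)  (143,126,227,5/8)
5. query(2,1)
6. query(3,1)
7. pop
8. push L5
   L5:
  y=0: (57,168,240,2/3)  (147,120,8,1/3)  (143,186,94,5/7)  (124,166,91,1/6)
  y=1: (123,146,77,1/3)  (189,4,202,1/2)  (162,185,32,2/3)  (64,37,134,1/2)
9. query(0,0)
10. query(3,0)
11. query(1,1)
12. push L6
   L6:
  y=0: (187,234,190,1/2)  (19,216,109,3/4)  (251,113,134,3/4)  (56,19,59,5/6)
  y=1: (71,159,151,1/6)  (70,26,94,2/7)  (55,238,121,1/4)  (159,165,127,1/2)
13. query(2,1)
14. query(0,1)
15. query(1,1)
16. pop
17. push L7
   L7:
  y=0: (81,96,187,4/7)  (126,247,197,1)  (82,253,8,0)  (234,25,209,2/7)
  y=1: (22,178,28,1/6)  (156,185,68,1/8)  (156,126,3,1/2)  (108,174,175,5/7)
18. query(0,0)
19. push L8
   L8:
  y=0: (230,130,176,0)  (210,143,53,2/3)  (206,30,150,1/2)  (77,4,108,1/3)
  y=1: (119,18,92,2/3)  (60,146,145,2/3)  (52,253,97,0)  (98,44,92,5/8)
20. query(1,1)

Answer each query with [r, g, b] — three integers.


(2,1) stack=L1,L2,L3,L4; from [0,0,0]:
after L1 α=1/5: [14/5, 15, 154/5]
after L2 α=0: [14/5, 15, 154/5]
after L3 α=5/7: [803/35, 1200/7, 1108/35]
after L4 α=1/3: [5246/105, 2869/21, 6101/105]
→ [50, 137, 58]

at x=3,y=1 over L1,L2,L3,L4:
+L1 (α=2/3) → [70, 302/3, 82]
+L2 (α=1/4) → [167/2, 399/4, 297/4]
+L3 (α=2/3) → [277/2, 751/12, 425/12]
+L4 (α=5/8) → [2261/16, 3271/32, 4965/32]
rounded: [141, 102, 155]

query (0,0) [L1,L2,L3,L5] — begin 0,0,0
+L1 (α=2/3) → [12, 400/3, 10/3]
+L2 (α=2/3) → [244/3, 1372/9, 1474/9]
+L3 (α=7/8) → [2663/12, 15799/72, 5903/36]
+L5 (α=2/3) → [4031/36, 39991/216, 23183/108]
rounded: [112, 185, 215]

at x=3,y=0 over L1,L2,L3,L5:
+L1 (α=1/4) → [7/4, 157/4, 117/4]
+L2 (α=1/5) → [108/5, 303/5, 304/5]
+L3 (α=5/8) → [1899/40, 467/20, 1381/20]
+L5 (α=1/6) → [2891/48, 377/8, 1745/24]
→ [60, 47, 73]

at x=1,y=1 over L1,L2,L3,L5:
L1 α=1/4: [125/4, 191/4, 47/2]
L2 α=1: [88, 50, 171]
L3 α=1/6: [229/3, 140/3, 545/3]
L5 α=1/2: [398/3, 76/3, 1151/6]
rounded: [133, 25, 192]

query (2,1) [L1,L2,L3,L5,L6] — begin 0,0,0
L1 α=1/5: [14/5, 15, 154/5]
L2 α=0: [14/5, 15, 154/5]
L3 α=5/7: [803/35, 1200/7, 1108/35]
L5 α=2/3: [12143/105, 3790/21, 1116/35]
L6 α=1/4: [3517/35, 1364/7, 7583/140]
→ [100, 195, 54]

at x=0,y=1 over L1,L2,L3,L5,L6:
after L1 α=1/2: [79, 14, 108]
after L2 α=1/3: [296/3, 19, 241/3]
after L3 α=1/3: [694/9, 137/3, 599/9]
after L5 α=1/3: [2495/27, 712/9, 1891/27]
after L6 α=1/6: [7196/81, 4991/54, 6766/81]
rounded: [89, 92, 84]

(1,1) stack=L1,L2,L3,L5,L6; from [0,0,0]:
+L1 (α=1/4) → [125/4, 191/4, 47/2]
+L2 (α=1) → [88, 50, 171]
+L3 (α=1/6) → [229/3, 140/3, 545/3]
+L5 (α=1/2) → [398/3, 76/3, 1151/6]
+L6 (α=2/7) → [2410/21, 536/21, 6883/42]
→ [115, 26, 164]

query (0,0) [L1,L2,L3,L5,L7] — begin 0,0,0
after L1 α=2/3: [12, 400/3, 10/3]
after L2 α=2/3: [244/3, 1372/9, 1474/9]
after L3 α=7/8: [2663/12, 15799/72, 5903/36]
after L5 α=2/3: [4031/36, 39991/216, 23183/108]
after L7 α=4/7: [7919/84, 67639/504, 50111/252]
→ [94, 134, 199]

query (1,1) [L1,L2,L3,L5,L7,L8] — begin 0,0,0
+L1 (α=1/4) → [125/4, 191/4, 47/2]
+L2 (α=1) → [88, 50, 171]
+L3 (α=1/6) → [229/3, 140/3, 545/3]
+L5 (α=1/2) → [398/3, 76/3, 1151/6]
+L7 (α=1/8) → [1627/12, 1087/24, 8465/48]
+L8 (α=2/3) → [3067/36, 8095/72, 22385/144]
= [85, 112, 155]


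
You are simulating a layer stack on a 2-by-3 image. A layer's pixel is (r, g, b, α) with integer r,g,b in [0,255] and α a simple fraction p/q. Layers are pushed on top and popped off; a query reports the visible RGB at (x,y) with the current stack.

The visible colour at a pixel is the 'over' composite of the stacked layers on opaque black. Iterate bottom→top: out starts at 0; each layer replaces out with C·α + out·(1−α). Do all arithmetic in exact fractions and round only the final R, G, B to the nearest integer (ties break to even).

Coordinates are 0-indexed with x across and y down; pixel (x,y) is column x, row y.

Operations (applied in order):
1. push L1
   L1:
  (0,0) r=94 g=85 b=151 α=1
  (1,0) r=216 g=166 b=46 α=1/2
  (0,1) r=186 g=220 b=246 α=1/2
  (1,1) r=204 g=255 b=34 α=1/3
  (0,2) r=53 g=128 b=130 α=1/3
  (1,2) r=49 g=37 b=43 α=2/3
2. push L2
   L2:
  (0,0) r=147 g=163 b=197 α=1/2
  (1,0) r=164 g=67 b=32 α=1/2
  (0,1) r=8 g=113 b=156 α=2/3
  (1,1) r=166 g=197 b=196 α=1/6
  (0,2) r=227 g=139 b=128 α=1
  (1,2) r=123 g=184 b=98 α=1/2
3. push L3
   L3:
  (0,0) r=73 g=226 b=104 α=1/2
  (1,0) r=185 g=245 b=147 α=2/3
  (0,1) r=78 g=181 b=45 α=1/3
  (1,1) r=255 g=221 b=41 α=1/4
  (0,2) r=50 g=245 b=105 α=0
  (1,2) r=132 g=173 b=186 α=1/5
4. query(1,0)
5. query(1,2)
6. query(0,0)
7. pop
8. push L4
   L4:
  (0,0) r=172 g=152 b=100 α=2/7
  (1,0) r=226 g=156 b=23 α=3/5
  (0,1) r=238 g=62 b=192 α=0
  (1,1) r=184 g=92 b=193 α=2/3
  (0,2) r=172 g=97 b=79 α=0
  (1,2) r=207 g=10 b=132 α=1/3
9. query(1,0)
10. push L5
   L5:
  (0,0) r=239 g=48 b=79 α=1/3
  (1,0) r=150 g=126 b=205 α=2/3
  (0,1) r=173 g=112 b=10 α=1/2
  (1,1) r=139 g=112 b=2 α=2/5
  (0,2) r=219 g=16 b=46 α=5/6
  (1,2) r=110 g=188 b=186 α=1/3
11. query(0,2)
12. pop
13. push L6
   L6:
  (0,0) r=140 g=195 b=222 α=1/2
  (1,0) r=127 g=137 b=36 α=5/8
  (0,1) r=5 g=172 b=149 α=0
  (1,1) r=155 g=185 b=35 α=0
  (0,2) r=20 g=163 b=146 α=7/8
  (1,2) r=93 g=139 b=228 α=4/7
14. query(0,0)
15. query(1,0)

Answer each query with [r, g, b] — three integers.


(1,0) stack=L1,L2,L3; from [0,0,0]:
L1 α=1/2: [108, 83, 23]
L2 α=1/2: [136, 75, 55/2]
L3 α=2/3: [506/3, 565/3, 643/6]
→ [169, 188, 107]

(1,2) stack=L1,L2,L3; from [0,0,0]:
after L1 α=2/3: [98/3, 74/3, 86/3]
after L2 α=1/2: [467/6, 313/3, 190/3]
after L3 α=1/5: [266/3, 1771/15, 1318/15]
→ [89, 118, 88]

at x=0,y=0 over L1,L2,L3:
+L1 (α=1) → [94, 85, 151]
+L2 (α=1/2) → [241/2, 124, 174]
+L3 (α=1/2) → [387/4, 175, 139]
→ [97, 175, 139]

query (1,0) [L1,L2,L4] — begin 0,0,0
L1 α=1/2: [108, 83, 23]
L2 α=1/2: [136, 75, 55/2]
L4 α=3/5: [190, 618/5, 124/5]
rounded: [190, 124, 25]

(0,2) stack=L1,L2,L4,L5; from [0,0,0]:
L1 α=1/3: [53/3, 128/3, 130/3]
L2 α=1: [227, 139, 128]
L4 α=0: [227, 139, 128]
L5 α=5/6: [661/3, 73/2, 179/3]
→ [220, 36, 60]

(0,0) stack=L1,L2,L4,L6; from [0,0,0]:
L1 α=1: [94, 85, 151]
L2 α=1/2: [241/2, 124, 174]
L4 α=2/7: [1893/14, 132, 1070/7]
L6 α=1/2: [3853/28, 327/2, 1312/7]
rounded: [138, 164, 187]

(1,0) stack=L1,L2,L4,L6; from [0,0,0]:
L1 α=1/2: [108, 83, 23]
L2 α=1/2: [136, 75, 55/2]
L4 α=3/5: [190, 618/5, 124/5]
L6 α=5/8: [1205/8, 5279/40, 159/5]
rounded: [151, 132, 32]


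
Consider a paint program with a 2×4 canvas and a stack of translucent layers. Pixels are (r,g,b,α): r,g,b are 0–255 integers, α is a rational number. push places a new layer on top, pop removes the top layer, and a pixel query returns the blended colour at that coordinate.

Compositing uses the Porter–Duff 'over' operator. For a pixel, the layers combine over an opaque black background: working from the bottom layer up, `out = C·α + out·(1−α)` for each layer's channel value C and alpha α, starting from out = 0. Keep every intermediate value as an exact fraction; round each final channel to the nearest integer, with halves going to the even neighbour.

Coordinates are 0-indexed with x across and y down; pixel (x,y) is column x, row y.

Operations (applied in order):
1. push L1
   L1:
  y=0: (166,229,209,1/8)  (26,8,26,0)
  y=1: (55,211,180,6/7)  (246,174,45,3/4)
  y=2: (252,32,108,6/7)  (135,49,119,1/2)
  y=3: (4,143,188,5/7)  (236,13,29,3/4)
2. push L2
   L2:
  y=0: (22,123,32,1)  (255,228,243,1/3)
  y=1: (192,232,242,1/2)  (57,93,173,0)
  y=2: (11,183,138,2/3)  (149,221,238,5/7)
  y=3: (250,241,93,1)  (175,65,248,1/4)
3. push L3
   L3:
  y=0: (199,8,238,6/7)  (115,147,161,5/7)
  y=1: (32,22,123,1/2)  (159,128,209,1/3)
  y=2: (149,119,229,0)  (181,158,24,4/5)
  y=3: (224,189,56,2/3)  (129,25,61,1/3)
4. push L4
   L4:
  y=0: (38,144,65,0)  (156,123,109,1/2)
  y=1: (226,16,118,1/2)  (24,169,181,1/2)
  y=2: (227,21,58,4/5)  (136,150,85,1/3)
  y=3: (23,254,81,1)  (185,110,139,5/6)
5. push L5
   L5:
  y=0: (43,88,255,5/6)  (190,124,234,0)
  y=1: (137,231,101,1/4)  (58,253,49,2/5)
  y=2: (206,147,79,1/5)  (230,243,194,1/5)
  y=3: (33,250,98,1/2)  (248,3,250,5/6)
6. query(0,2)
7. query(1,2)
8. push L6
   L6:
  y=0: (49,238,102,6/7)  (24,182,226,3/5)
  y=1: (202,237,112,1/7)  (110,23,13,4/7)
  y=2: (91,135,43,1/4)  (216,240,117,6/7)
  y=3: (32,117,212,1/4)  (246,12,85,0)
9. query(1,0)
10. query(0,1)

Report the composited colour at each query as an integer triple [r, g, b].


query (0,2) [L1,L2,L3,L4,L5] — begin 0,0,0
L1 α=6/7: [216, 192/7, 648/7]
L2 α=2/3: [238/3, 918/7, 860/7]
L3 α=0: [238/3, 918/7, 860/7]
L4 α=4/5: [2962/15, 1506/35, 2484/35]
L5 α=1/5: [14938/75, 11169/175, 12701/175]
rounded: [199, 64, 73]

(1,2) stack=L1,L2,L3,L4,L5; from [0,0,0]:
L1 α=1/2: [135/2, 49/2, 119/2]
L2 α=5/7: [880/7, 1154/7, 187]
L3 α=4/5: [5948/35, 5578/35, 283/5]
L4 α=1/3: [5552/35, 16406/105, 991/15]
L5 α=1/5: [30258/175, 91139/525, 6874/75]
rounded: [173, 174, 92]

at x=1,y=0 over L1,L2,L3,L4,L5,L6:
+L1 (α=0) → [0, 0, 0]
+L2 (α=1/3) → [85, 76, 81]
+L3 (α=5/7) → [745/7, 887/7, 967/7]
+L4 (α=1/2) → [1837/14, 874/7, 865/7]
+L5 (α=0) → [1837/14, 874/7, 865/7]
+L6 (α=3/5) → [2341/35, 1114/7, 6476/35]
→ [67, 159, 185]

at x=0,y=1 over L1,L2,L3,L4,L5,L6:
L1 α=6/7: [330/7, 1266/7, 1080/7]
L2 α=1/2: [837/7, 1445/7, 1387/7]
L3 α=1/2: [1061/14, 1599/14, 1124/7]
L4 α=1/2: [4225/28, 1823/28, 975/7]
L5 α=1/4: [16511/112, 11937/112, 908/7]
L6 α=1/7: [60845/392, 49083/392, 6232/49]
→ [155, 125, 127]


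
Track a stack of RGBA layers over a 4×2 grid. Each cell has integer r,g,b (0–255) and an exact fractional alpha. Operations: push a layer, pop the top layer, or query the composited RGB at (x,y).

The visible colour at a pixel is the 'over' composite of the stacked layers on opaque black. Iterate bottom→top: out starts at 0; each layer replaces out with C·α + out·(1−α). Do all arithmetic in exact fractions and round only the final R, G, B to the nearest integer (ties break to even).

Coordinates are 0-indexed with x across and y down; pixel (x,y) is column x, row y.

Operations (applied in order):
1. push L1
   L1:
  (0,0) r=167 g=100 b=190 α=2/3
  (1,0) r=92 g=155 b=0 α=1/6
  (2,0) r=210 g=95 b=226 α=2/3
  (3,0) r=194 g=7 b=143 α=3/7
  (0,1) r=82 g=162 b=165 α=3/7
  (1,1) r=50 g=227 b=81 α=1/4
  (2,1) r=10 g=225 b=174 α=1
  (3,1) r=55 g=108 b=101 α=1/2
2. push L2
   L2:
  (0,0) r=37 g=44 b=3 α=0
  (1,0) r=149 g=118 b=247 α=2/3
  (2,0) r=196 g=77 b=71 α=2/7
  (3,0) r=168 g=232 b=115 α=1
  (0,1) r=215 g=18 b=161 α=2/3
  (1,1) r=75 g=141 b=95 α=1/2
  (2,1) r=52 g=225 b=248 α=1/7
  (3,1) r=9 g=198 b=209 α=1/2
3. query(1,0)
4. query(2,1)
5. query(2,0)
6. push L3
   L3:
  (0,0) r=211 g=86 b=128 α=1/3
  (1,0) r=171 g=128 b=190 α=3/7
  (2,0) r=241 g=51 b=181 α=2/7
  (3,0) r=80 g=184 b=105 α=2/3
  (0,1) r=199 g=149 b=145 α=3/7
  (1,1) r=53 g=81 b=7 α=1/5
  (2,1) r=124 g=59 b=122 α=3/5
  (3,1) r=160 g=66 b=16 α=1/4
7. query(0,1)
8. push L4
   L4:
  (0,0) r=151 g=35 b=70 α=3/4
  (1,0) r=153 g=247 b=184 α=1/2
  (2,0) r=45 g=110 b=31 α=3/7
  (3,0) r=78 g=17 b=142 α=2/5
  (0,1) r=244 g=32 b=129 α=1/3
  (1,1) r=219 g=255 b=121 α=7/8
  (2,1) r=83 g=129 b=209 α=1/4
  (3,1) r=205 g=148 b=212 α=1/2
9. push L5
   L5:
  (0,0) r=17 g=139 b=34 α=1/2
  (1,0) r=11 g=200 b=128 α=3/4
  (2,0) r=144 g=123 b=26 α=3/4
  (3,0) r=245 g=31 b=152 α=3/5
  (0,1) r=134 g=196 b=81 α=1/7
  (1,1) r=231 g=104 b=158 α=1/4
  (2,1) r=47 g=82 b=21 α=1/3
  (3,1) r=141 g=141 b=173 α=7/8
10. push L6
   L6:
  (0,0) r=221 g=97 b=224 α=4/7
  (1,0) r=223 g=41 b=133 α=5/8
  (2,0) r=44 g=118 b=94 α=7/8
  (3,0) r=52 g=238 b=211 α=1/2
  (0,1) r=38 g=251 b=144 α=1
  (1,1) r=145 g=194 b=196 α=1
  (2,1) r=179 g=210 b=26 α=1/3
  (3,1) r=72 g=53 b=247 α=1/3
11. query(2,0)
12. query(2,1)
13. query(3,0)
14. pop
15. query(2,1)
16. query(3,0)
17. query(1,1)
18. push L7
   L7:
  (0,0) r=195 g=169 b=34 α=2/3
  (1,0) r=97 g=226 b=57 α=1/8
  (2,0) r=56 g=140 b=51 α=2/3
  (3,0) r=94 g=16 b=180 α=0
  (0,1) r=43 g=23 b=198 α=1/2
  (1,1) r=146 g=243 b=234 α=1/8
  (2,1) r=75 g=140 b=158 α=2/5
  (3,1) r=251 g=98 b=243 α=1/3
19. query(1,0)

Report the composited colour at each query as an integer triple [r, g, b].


query (1,0) [L1,L2] — begin 0,0,0
after L1 α=1/6: [46/3, 155/6, 0]
after L2 α=2/3: [940/9, 1571/18, 494/3]
rounded: [104, 87, 165]

at x=2,y=1 over L1,L2:
after L1 α=1: [10, 225, 174]
after L2 α=1/7: [16, 225, 1292/7]
rounded: [16, 225, 185]

(2,0) stack=L1,L2; from [0,0,0]:
+L1 (α=2/3) → [140, 190/3, 452/3]
+L2 (α=2/7) → [156, 1412/21, 2686/21]
→ [156, 67, 128]

at x=0,y=1 over L1,L2,L3:
+L1 (α=3/7) → [246/7, 486/7, 495/7]
+L2 (α=2/3) → [3256/21, 246/7, 2749/21]
+L3 (α=3/7) → [25561/147, 4113/49, 20131/147]
→ [174, 84, 137]

query (2,0) [L1,L2,L3,L4,L5,L6] — begin 0,0,0
+L1 (α=2/3) → [140, 190/3, 452/3]
+L2 (α=2/7) → [156, 1412/21, 2686/21]
+L3 (α=2/7) → [1262/7, 9202/147, 21032/147]
+L4 (α=3/7) → [5993/49, 85318/1029, 97799/1029]
+L5 (α=3/4) → [27161/196, 465019/4116, 178061/4116]
+L6 (α=7/8) → [87529/1568, 3864835/32928, 2886389/32928]
= [56, 117, 88]

(2,1) stack=L1,L2,L3,L4,L5,L6; from [0,0,0]:
L1 α=1: [10, 225, 174]
L2 α=1/7: [16, 225, 1292/7]
L3 α=3/5: [404/5, 627/5, 5146/35]
L4 α=1/4: [1627/20, 1263/10, 22753/140]
L5 α=1/3: [699/10, 1673/15, 24223/210]
L6 α=1/3: [1594/15, 6496/45, 26953/315]
→ [106, 144, 86]

query (3,0) [L1,L2,L3,L4,L5,L6] — begin 0,0,0
L1 α=3/7: [582/7, 3, 429/7]
L2 α=1: [168, 232, 115]
L3 α=2/3: [328/3, 200, 325/3]
L4 α=2/5: [484/5, 634/5, 609/5]
L5 α=3/5: [4643/25, 1733/25, 3498/25]
L6 α=1/2: [5943/50, 7683/50, 8773/50]
= [119, 154, 175]

(2,1) stack=L1,L2,L3,L4,L5; from [0,0,0]:
+L1 (α=1) → [10, 225, 174]
+L2 (α=1/7) → [16, 225, 1292/7]
+L3 (α=3/5) → [404/5, 627/5, 5146/35]
+L4 (α=1/4) → [1627/20, 1263/10, 22753/140]
+L5 (α=1/3) → [699/10, 1673/15, 24223/210]
rounded: [70, 112, 115]

query (3,0) [L1,L2,L3,L4,L5] — begin 0,0,0
+L1 (α=3/7) → [582/7, 3, 429/7]
+L2 (α=1) → [168, 232, 115]
+L3 (α=2/3) → [328/3, 200, 325/3]
+L4 (α=2/5) → [484/5, 634/5, 609/5]
+L5 (α=3/5) → [4643/25, 1733/25, 3498/25]
→ [186, 69, 140]

at x=1,y=1 over L1,L2,L3,L4,L5:
+L1 (α=1/4) → [25/2, 227/4, 81/4]
+L2 (α=1/2) → [175/4, 791/8, 461/8]
+L3 (α=1/5) → [228/5, 953/10, 95/2]
+L4 (α=7/8) → [7893/40, 18803/80, 1789/16]
+L5 (α=1/4) → [32919/160, 64729/320, 7895/64]
= [206, 202, 123]

query (1,0) [L1,L2,L3,L4,L5,L7] — begin 0,0,0
+L1 (α=1/6) → [46/3, 155/6, 0]
+L2 (α=2/3) → [940/9, 1571/18, 494/3]
+L3 (α=3/7) → [8377/63, 6598/63, 3686/21]
+L4 (α=1/2) → [9008/63, 22159/126, 3775/21]
+L5 (α=3/4) → [11087/252, 97759/504, 11839/84]
+L7 (α=1/8) → [14579/288, 114031/576, 12523/96]
= [51, 198, 130]


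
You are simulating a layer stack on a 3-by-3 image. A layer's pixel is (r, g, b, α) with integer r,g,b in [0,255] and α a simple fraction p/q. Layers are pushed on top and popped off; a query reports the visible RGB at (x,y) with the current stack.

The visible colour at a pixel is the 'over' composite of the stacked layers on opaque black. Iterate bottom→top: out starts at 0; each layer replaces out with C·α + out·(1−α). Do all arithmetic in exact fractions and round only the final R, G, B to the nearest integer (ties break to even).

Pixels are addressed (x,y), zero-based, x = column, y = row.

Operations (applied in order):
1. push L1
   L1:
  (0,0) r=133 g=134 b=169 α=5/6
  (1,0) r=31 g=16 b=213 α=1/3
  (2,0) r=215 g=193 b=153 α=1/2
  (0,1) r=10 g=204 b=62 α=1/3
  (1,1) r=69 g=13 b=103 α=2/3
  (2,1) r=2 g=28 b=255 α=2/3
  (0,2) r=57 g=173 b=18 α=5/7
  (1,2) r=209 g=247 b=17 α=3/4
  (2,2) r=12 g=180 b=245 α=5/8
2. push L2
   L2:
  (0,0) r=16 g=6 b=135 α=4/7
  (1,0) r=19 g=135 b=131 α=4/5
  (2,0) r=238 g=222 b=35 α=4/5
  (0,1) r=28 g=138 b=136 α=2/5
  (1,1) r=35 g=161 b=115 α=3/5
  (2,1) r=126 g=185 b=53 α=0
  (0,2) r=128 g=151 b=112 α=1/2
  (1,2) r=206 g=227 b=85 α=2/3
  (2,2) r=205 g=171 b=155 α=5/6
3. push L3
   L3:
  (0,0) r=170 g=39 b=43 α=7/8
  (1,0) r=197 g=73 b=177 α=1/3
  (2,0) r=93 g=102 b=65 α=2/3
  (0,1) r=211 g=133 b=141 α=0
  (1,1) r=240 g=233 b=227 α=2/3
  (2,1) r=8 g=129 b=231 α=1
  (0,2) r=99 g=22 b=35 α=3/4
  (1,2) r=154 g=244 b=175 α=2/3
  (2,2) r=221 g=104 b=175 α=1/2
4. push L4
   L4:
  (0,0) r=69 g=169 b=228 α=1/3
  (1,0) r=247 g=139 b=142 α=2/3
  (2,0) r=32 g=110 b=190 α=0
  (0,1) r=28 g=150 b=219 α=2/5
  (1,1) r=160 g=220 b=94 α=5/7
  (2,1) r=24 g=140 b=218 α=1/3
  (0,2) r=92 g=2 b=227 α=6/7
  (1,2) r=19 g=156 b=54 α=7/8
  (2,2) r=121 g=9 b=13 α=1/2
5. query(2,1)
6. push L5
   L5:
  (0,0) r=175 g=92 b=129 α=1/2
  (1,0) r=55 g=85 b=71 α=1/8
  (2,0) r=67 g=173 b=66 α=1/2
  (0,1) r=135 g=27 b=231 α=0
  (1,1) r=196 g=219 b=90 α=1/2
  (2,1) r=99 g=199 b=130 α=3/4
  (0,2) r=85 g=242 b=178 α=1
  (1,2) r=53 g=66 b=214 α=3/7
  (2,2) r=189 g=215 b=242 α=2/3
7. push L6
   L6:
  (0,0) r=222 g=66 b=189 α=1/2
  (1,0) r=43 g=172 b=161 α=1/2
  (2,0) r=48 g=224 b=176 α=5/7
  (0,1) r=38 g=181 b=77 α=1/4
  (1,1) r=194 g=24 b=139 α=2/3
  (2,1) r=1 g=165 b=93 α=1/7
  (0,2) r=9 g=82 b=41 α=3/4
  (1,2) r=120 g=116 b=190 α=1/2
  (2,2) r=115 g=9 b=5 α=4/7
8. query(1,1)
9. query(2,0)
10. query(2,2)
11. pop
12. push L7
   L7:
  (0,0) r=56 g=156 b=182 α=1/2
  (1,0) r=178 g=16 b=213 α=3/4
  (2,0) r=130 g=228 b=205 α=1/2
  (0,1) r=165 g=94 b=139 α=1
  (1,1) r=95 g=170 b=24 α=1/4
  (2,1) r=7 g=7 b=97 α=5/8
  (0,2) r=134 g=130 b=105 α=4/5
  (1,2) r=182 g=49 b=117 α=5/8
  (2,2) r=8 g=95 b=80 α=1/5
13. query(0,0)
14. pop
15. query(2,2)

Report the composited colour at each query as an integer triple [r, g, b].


at x=2,y=1 over L1,L2,L3,L4:
L1 α=2/3: [4/3, 56/3, 170]
L2 α=0: [4/3, 56/3, 170]
L3 α=1: [8, 129, 231]
L4 α=1/3: [40/3, 398/3, 680/3]
= [13, 133, 227]

at x=1,y=1 over L1,L2,L3,L4,L5,L6:
after L1 α=2/3: [46, 26/3, 206/3]
after L2 α=3/5: [197/5, 1501/15, 1447/15]
after L3 α=2/3: [2597/15, 8491/45, 8257/45]
after L4 α=5/7: [17194/105, 66482/315, 37664/315]
after L5 α=1/2: [18887/105, 135467/630, 33007/315]
after L6 α=2/3: [59627/315, 165707/1890, 120577/945]
= [189, 88, 128]

at x=2,y=0 over L1,L2,L3,L4,L5,L6:
after L1 α=1/2: [215/2, 193/2, 153/2]
after L2 α=4/5: [2119/10, 1969/10, 433/10]
after L3 α=2/3: [3979/30, 4009/30, 1733/30]
after L4 α=0: [3979/30, 4009/30, 1733/30]
after L5 α=1/2: [5989/60, 9199/60, 3713/60]
after L6 α=5/7: [13189/210, 42799/210, 30113/210]
rounded: [63, 204, 143]

at x=2,y=2 over L1,L2,L3,L4,L5,L6:
L1 α=5/8: [15/2, 225/2, 1225/8]
L2 α=5/6: [2065/12, 645/4, 2475/16]
L3 α=1/2: [4717/24, 1061/8, 5275/32]
L4 α=1/2: [7621/48, 1133/16, 5691/64]
L5 α=2/3: [25765/144, 2671/16, 36667/192]
L6 α=4/7: [6835/48, 1227/16, 5421/64]
rounded: [142, 77, 85]

(0,0) stack=L1,L2,L3,L4,L5,L7; from [0,0,0]:
L1 α=5/6: [665/6, 335/3, 845/6]
L2 α=4/7: [793/14, 359/7, 275/2]
L3 α=7/8: [17453/112, 1135/28, 877/16]
L4 α=1/3: [21317/168, 1167/14, 2701/24]
L5 α=1/2: [50717/336, 2455/28, 5797/48]
L7 α=1/2: [69533/672, 6823/56, 14533/96]
→ [103, 122, 151]

(2,2) stack=L1,L2,L3,L4,L5; from [0,0,0]:
L1 α=5/8: [15/2, 225/2, 1225/8]
L2 α=5/6: [2065/12, 645/4, 2475/16]
L3 α=1/2: [4717/24, 1061/8, 5275/32]
L4 α=1/2: [7621/48, 1133/16, 5691/64]
L5 α=2/3: [25765/144, 2671/16, 36667/192]
rounded: [179, 167, 191]
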